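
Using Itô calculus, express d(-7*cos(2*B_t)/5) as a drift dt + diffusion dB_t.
d(-7*cos(2*B_t)/5) = (14*cos(2*B_t)/5) dt + (14*sin(2*B_t)/5) dB_t

Itô's formula for f(B_t) gives d f(B_t) = f'(B_t) dB_t + (1/2) f''(B_t) dt. Compute derivatives of f(x) = -7*cos(2*x)/5:
  f'(x)  = 14*sin(2*x)/5
  f''(x) = 28*cos(2*x)/5
Substitute x = B_t and multiply the f'' term by 1/2:
  drift     = (1/2) * (28*cos(2*x)/5) evaluated at B_t = 14*cos(2*B_t)/5
  diffusion = (14*sin(2*x)/5) evaluated at B_t = 14*sin(2*B_t)/5
Therefore d(-7*cos(2*B_t)/5) = (14*cos(2*B_t)/5) dt + (14*sin(2*B_t)/5) dB_t.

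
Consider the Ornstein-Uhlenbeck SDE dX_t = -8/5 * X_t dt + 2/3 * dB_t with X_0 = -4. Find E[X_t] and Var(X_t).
E[X_t] = -4*exp(-8*t/5); Var(X_t) = 5/36 - 5*exp(-16*t/5)/36

The OU SDE dX = -theta X dt + sigma dB admits the integrating factor exp(theta t): d(exp(theta t) X_t) = sigma exp(theta t) dB_t. Integrating from 0 to t:
  X_t = x_0 * exp(-theta t) + sigma * int_0^t exp(-theta (t-s)) dB_s.
The Itô integral has mean 0 and (by the Itô isometry) variance sigma^2 * int_0^t exp(-2 theta (t - s)) ds = sigma^2 * (1 - exp(-2 theta t)) / (2 theta).
With theta = 8/5, sigma = 2/3, x_0 = -4:
  E[X_t] = -4 * exp(-8/5 t) = -4*exp(-8*t/5)
  Var(X_t) = (2/3)^2 * (1 - exp(-2*8/5 t)) / (2 * 8/5) = 5/36 - 5*exp(-16*t/5)/36.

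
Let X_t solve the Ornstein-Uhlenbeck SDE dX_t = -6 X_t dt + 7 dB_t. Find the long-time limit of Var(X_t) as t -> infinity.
lim Var(X_t) = 49/12

The OU SDE dX = -theta X dt + sigma dB admits the integrating factor exp(theta t): d(exp(theta t) X_t) = sigma exp(theta t) dB_t. Integrating from 0 to t gives X_t = x_0 * exp(-theta t) + sigma * int_0^t exp(-theta (t-s)) dB_s for any initial x_0. The Itô integral has variance (by the Itô isometry) sigma^2 * int_0^t exp(-2 theta (t - s)) ds = sigma^2 * (1 - exp(-2 theta t)) / (2 theta), independent of x_0.
With theta = 6, sigma = 7:
  Var(X_t) = (7)^2 * (1 - exp(-2*6 t)) / (2 * 6) = 49/12 - 49*exp(-12*t)/12.
As t -> infinity, exp(-2*6 t) -> 0, so the stationary variance is sigma^2 / (2 theta) = 49/12.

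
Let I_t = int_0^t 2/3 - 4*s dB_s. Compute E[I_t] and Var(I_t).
E[I_t] = 0; Var(I_t) = 4*t*(12*t^2 - 6*t + 1)/9

The Itô integral of a deterministic integrand f(s) has mean 0 because each increment f(s) * (B_{s+ds} - B_s) has mean 0. By the Itô isometry:
  Var( int_0^t f(s) dB_s ) = E[ (int_0^t f(s) dB_s)^2 ] = int_0^t f(s)^2 ds.
Here f(s) = 2/3 - 4*s, so f(s)^2 = 4*(6*s - 1)^2/9. Integrate:
  int_0^t (4*(6*s - 1)^2/9) ds = 4*t*(12*t^2 - 6*t + 1)/9.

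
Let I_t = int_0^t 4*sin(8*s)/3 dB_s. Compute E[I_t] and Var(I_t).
E[I_t] = 0; Var(I_t) = 8*t/9 - sin(8*t)*cos(8*t)/9

The Itô integral of a deterministic integrand f(s) has mean 0 because each increment f(s) * (B_{s+ds} - B_s) has mean 0. By the Itô isometry:
  Var( int_0^t f(s) dB_s ) = E[ (int_0^t f(s) dB_s)^2 ] = int_0^t f(s)^2 ds.
Here f(s) = 4*sin(8*s)/3, so f(s)^2 = 16*sin(8*s)^2/9. Integrate:
  int_0^t (16*sin(8*s)^2/9) ds = 8*t/9 - sin(8*t)*cos(8*t)/9.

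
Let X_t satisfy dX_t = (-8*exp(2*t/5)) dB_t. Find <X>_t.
<X>_t = 80*exp(4*t/5) - 80

For an Itô process dX_t = a(t) dt + b(t) dB_t, the quadratic variation is <X>_t = int_0^t b(s)^2 ds (the drift term does not contribute). Here b(s) = -8*exp(2*s/5), so
  b(s)^2 = 64*exp(4*s/5).
Integrating from 0 to t:
  <X>_t = int_0^t (64*exp(4*s/5)) ds = 80*exp(4*t/5) - 80.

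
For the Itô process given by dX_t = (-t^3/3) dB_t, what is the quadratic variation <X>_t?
<X>_t = t^7/63

For an Itô process dX_t = a(t) dt + b(t) dB_t, the quadratic variation is <X>_t = int_0^t b(s)^2 ds (the drift term does not contribute). Here b(s) = -s^3/3, so
  b(s)^2 = s^6/9.
Integrating from 0 to t:
  <X>_t = int_0^t (s^6/9) ds = t^7/63.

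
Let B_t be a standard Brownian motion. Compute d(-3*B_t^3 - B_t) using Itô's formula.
d(-3*B_t^3 - B_t) = (-9*B_t) dt + (-9*B_t^2 - 1) dB_t

Itô's formula for f(B_t) gives d f(B_t) = f'(B_t) dB_t + (1/2) f''(B_t) dt. Compute derivatives of f(x) = -3*x^3 - x:
  f'(x)  = -9*x^2 - 1
  f''(x) = -18*x
Substitute x = B_t and multiply the f'' term by 1/2:
  drift     = (1/2) * (-18*x) evaluated at B_t = -9*B_t
  diffusion = (-9*x^2 - 1) evaluated at B_t = -9*B_t^2 - 1
Therefore d(-3*B_t^3 - B_t) = (-9*B_t) dt + (-9*B_t^2 - 1) dB_t.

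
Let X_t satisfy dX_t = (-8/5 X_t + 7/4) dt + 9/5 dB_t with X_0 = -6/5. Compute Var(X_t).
Var(X_t) = 81/80 - 81*exp(-16*t/5)/80

The variance V(t) = Var(X_t) satisfies V'(t) = 2 a V(t) + c^2 with V(0) = 0 (drift coefficient is linear in X, diffusion is constant). With a = -8/5, c = 9/5, the solution is
  V(t) = (c^2 / (2 a)) * (exp(2 a t) - 1)
       = ((9/5)^2 / (2*(-8/5))) * (exp((-16/5) t) - 1)
       = 81/80 - 81*exp(-16*t/5)/80.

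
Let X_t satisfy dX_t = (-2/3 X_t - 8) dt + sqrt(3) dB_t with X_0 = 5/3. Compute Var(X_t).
Var(X_t) = 9/4 - 9*exp(-4*t/3)/4

The variance V(t) = Var(X_t) satisfies V'(t) = 2 a V(t) + c^2 with V(0) = 0 (drift coefficient is linear in X, diffusion is constant). With a = -2/3, c = sqrt(3), the solution is
  V(t) = (c^2 / (2 a)) * (exp(2 a t) - 1)
       = (sqrt(3)^2 / (2*(-2/3))) * (exp((-4/3) t) - 1)
       = 9/4 - 9*exp(-4*t/3)/4.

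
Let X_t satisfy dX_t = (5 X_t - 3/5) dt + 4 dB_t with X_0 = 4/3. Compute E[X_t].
E[X_t] = 91*exp(5*t)/75 + 3/25

Taking expectations and using E[dB_t] = 0, the mean m(t) = E[X_t] satisfies the ODE m'(t) = a m(t) + b with m(0) = x_0. With a = 5, b = -3/5, x_0 = 4/3, the solution is
  m(t) = x_0 * exp(a t) + (b/a) * (exp(a t) - 1)
       = (4/3) * exp(5 t) + ((-3/5)/5) * (exp(5 t) - 1)
       = 91*exp(5*t)/75 + 3/25.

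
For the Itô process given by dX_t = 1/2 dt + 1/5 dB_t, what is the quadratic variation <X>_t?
<X>_t = t/25

For an Itô process dX_t = a(t) dt + b(t) dB_t, the quadratic variation is <X>_t = int_0^t b(s)^2 ds (the drift term does not contribute). Here b(s) = 1/5, so
  b(s)^2 = 1/25.
Integrating from 0 to t:
  <X>_t = int_0^t (1/25) ds = t/25.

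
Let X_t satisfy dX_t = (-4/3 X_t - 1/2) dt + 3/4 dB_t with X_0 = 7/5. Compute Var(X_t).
Var(X_t) = 27/128 - 27*exp(-8*t/3)/128

The variance V(t) = Var(X_t) satisfies V'(t) = 2 a V(t) + c^2 with V(0) = 0 (drift coefficient is linear in X, diffusion is constant). With a = -4/3, c = 3/4, the solution is
  V(t) = (c^2 / (2 a)) * (exp(2 a t) - 1)
       = ((3/4)^2 / (2*(-4/3))) * (exp((-8/3) t) - 1)
       = 27/128 - 27*exp(-8*t/3)/128.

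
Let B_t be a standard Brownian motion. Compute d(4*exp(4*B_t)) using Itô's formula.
d(4*exp(4*B_t)) = (32*exp(4*B_t)) dt + (16*exp(4*B_t)) dB_t

Itô's formula for f(B_t) gives d f(B_t) = f'(B_t) dB_t + (1/2) f''(B_t) dt. Compute derivatives of f(x) = 4*exp(4*x):
  f'(x)  = 16*exp(4*x)
  f''(x) = 64*exp(4*x)
Substitute x = B_t and multiply the f'' term by 1/2:
  drift     = (1/2) * (64*exp(4*x)) evaluated at B_t = 32*exp(4*B_t)
  diffusion = (16*exp(4*x)) evaluated at B_t = 16*exp(4*B_t)
Therefore d(4*exp(4*B_t)) = (32*exp(4*B_t)) dt + (16*exp(4*B_t)) dB_t.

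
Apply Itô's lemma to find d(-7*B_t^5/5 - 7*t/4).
d(-7*B_t^5/5 - 7*t/4) = (-14*B_t^3 - 7/4) dt + (-7*B_t^4) dB_t

Itô's formula for f(t, x): d f(t, B_t) = (f_t + (1/2) f_xx) dt + f_x dB_t. Compute partials of f(t, x) = -7*t/4 - 7*x^5/5:
  f_t(t,x)  = -7/4
  f_x(t,x)  = -7*x^4
  f_xx(t,x) = -28*x^3
Assemble drift = f_t + (1/2) f_xx = -14*x^3 - 7/4 and diffusion = f_x = -7*x^4. Substituting x = B_t:
  d(-7*B_t^5/5 - 7*t/4) = (-14*B_t^3 - 7/4) dt + (-7*B_t^4) dB_t.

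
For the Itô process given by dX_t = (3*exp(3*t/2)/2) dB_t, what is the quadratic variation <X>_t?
<X>_t = 3*exp(3*t)/4 - 3/4

For an Itô process dX_t = a(t) dt + b(t) dB_t, the quadratic variation is <X>_t = int_0^t b(s)^2 ds (the drift term does not contribute). Here b(s) = 3*exp(3*s/2)/2, so
  b(s)^2 = 9*exp(3*s)/4.
Integrating from 0 to t:
  <X>_t = int_0^t (9*exp(3*s)/4) ds = 3*exp(3*t)/4 - 3/4.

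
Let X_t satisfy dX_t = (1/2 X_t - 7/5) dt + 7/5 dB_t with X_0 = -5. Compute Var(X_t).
Var(X_t) = 49*exp(t)/25 - 49/25

The variance V(t) = Var(X_t) satisfies V'(t) = 2 a V(t) + c^2 with V(0) = 0 (drift coefficient is linear in X, diffusion is constant). With a = 1/2, c = 7/5, the solution is
  V(t) = (c^2 / (2 a)) * (exp(2 a t) - 1)
       = ((7/5)^2 / (2*(1/2))) * (exp(1 t) - 1)
       = 49*exp(t)/25 - 49/25.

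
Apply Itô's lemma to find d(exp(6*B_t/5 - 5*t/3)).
d(exp(6*B_t/5 - 5*t/3)) = (-71*exp(6*B_t/5 - 5*t/3)/75) dt + (6*exp(6*B_t/5 - 5*t/3)/5) dB_t

Itô's formula for f(t, x): d f(t, B_t) = (f_t + (1/2) f_xx) dt + f_x dB_t. Compute partials of f(t, x) = exp(-5*t/3 + 6*x/5):
  f_t(t,x)  = -5*exp(-5*t/3 + 6*x/5)/3
  f_x(t,x)  = 6*exp(-5*t/3 + 6*x/5)/5
  f_xx(t,x) = 36*exp(-5*t/3 + 6*x/5)/25
Assemble drift = f_t + (1/2) f_xx = -71*exp(-5*t/3 + 6*x/5)/75 and diffusion = f_x = 6*exp(-5*t/3 + 6*x/5)/5. Substituting x = B_t:
  d(exp(6*B_t/5 - 5*t/3)) = (-71*exp(6*B_t/5 - 5*t/3)/75) dt + (6*exp(6*B_t/5 - 5*t/3)/5) dB_t.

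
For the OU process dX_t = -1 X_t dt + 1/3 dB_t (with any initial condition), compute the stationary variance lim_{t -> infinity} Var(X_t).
lim Var(X_t) = 1/18

The OU SDE dX = -theta X dt + sigma dB admits the integrating factor exp(theta t): d(exp(theta t) X_t) = sigma exp(theta t) dB_t. Integrating from 0 to t gives X_t = x_0 * exp(-theta t) + sigma * int_0^t exp(-theta (t-s)) dB_s for any initial x_0. The Itô integral has variance (by the Itô isometry) sigma^2 * int_0^t exp(-2 theta (t - s)) ds = sigma^2 * (1 - exp(-2 theta t)) / (2 theta), independent of x_0.
With theta = 1, sigma = 1/3:
  Var(X_t) = (1/3)^2 * (1 - exp(-2*1 t)) / (2 * 1) = 1/18 - exp(-2*t)/18.
As t -> infinity, exp(-2*1 t) -> 0, so the stationary variance is sigma^2 / (2 theta) = 1/18.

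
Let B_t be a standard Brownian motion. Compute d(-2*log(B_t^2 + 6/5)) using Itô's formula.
d(-2*log(B_t^2 + 6/5)) = (10*(5*B_t^2 - 6)/(5*B_t^2 + 6)^2) dt + (-20*B_t/(5*B_t^2 + 6)) dB_t

Itô's formula for f(B_t) gives d f(B_t) = f'(B_t) dB_t + (1/2) f''(B_t) dt. Compute derivatives of f(x) = -2*log(x^2 + 6/5):
  f'(x)  = -20*x/(5*x^2 + 6)
  f''(x) = 20*(5*x^2 - 6)/(5*x^2 + 6)^2
Substitute x = B_t and multiply the f'' term by 1/2:
  drift     = (1/2) * (20*(5*x^2 - 6)/(5*x^2 + 6)^2) evaluated at B_t = 10*(5*B_t^2 - 6)/(5*B_t^2 + 6)^2
  diffusion = (-20*x/(5*x^2 + 6)) evaluated at B_t = -20*B_t/(5*B_t^2 + 6)
Therefore d(-2*log(B_t^2 + 6/5)) = (10*(5*B_t^2 - 6)/(5*B_t^2 + 6)^2) dt + (-20*B_t/(5*B_t^2 + 6)) dB_t.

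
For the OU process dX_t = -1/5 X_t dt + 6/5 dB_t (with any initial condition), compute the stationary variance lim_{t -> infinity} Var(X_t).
lim Var(X_t) = 18/5

The OU SDE dX = -theta X dt + sigma dB admits the integrating factor exp(theta t): d(exp(theta t) X_t) = sigma exp(theta t) dB_t. Integrating from 0 to t gives X_t = x_0 * exp(-theta t) + sigma * int_0^t exp(-theta (t-s)) dB_s for any initial x_0. The Itô integral has variance (by the Itô isometry) sigma^2 * int_0^t exp(-2 theta (t - s)) ds = sigma^2 * (1 - exp(-2 theta t)) / (2 theta), independent of x_0.
With theta = 1/5, sigma = 6/5:
  Var(X_t) = (6/5)^2 * (1 - exp(-2*1/5 t)) / (2 * 1/5) = 18/5 - 18*exp(-2*t/5)/5.
As t -> infinity, exp(-2*1/5 t) -> 0, so the stationary variance is sigma^2 / (2 theta) = 18/5.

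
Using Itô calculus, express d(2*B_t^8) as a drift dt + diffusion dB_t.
d(2*B_t^8) = (56*B_t^6) dt + (16*B_t^7) dB_t

Itô's formula for f(B_t) gives d f(B_t) = f'(B_t) dB_t + (1/2) f''(B_t) dt. Compute derivatives of f(x) = 2*x^8:
  f'(x)  = 16*x^7
  f''(x) = 112*x^6
Substitute x = B_t and multiply the f'' term by 1/2:
  drift     = (1/2) * (112*x^6) evaluated at B_t = 56*B_t^6
  diffusion = (16*x^7) evaluated at B_t = 16*B_t^7
Therefore d(2*B_t^8) = (56*B_t^6) dt + (16*B_t^7) dB_t.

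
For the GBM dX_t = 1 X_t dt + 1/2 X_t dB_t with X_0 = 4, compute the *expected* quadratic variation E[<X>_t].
E[<X>_t] = 16*exp(9*t/4)/9 - 16/9

<X>_t = int_0^t ((1/2) * X_s)^2 ds. Taking expectation inside the integral: E[<X>_t] = (1/2)^2 * int_0^t E[X_s^2] ds. For GBM, E[X_s^2] = x_0^2 * exp((2 mu + sigma^2) s). Integrating:
  E[<X>_t] = (1/2)^2 * 4^2 * (exp((2*1 + (1/2)^2) t) - 1) / (2*1 + (1/2)^2)
           = (1/2)^2 * 4^2 * (exp((9/4) t) - 1) / (9/4) = 16*exp(9*t/4)/9 - 16/9.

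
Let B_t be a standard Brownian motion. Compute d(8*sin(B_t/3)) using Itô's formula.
d(8*sin(B_t/3)) = (-4*sin(B_t/3)/9) dt + (8*cos(B_t/3)/3) dB_t

Itô's formula for f(B_t) gives d f(B_t) = f'(B_t) dB_t + (1/2) f''(B_t) dt. Compute derivatives of f(x) = 8*sin(x/3):
  f'(x)  = 8*cos(x/3)/3
  f''(x) = -8*sin(x/3)/9
Substitute x = B_t and multiply the f'' term by 1/2:
  drift     = (1/2) * (-8*sin(x/3)/9) evaluated at B_t = -4*sin(B_t/3)/9
  diffusion = (8*cos(x/3)/3) evaluated at B_t = 8*cos(B_t/3)/3
Therefore d(8*sin(B_t/3)) = (-4*sin(B_t/3)/9) dt + (8*cos(B_t/3)/3) dB_t.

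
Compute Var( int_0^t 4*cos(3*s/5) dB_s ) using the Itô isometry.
Var = 8*t + 20*sin(6*t/5)/3

The Itô integral of a deterministic integrand f(s) has mean 0 because each increment f(s) * (B_{s+ds} - B_s) has mean 0. By the Itô isometry:
  Var( int_0^t f(s) dB_s ) = E[ (int_0^t f(s) dB_s)^2 ] = int_0^t f(s)^2 ds.
Here f(s) = 4*cos(3*s/5), so f(s)^2 = 16*cos(3*s/5)^2. Integrate:
  int_0^t (16*cos(3*s/5)^2) ds = 8*t + 20*sin(6*t/5)/3.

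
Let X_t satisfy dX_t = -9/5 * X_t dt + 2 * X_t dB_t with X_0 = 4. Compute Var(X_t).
Var(X_t) = (16*exp(4*t) - 16)*exp(-18*t/5)

For GBM dX = mu X dt + sigma X dB with X_0 = x_0, apply Itô to Y = log X: dY = (mu - sigma^2/2) dt + sigma dB, so Y_t = log(x_0) + (mu - sigma^2/2) t + sigma B_t and hence X_t = x_0 * exp((mu - sigma^2/2) t + sigma B_t).
With mu = -9/5, sigma = 2, x_0 = 4, this gives:
  X_t = 4 * exp((-19/5) * t + (2) * B_t).
Since sigma*B_t ~ Normal(0, sigma^2 t), E[exp(sigma*B_t)] = exp(sigma^2 t / 2); so E[X_t] = x_0 * exp((mu - sigma^2/2) t) * exp(sigma^2 t / 2) = x_0 * exp(mu t) = 4*exp(-9*t/5).
Var(X_t) = E[X_t^2] - (E[X_t])^2 = x_0^2 * exp(2 mu t) * (exp(sigma^2 t) - 1) = (16*exp(4*t) - 16)*exp(-18*t/5).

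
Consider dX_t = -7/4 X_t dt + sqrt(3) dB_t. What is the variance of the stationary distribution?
lim Var(X_t) = 6/7

The OU SDE dX = -theta X dt + sigma dB admits the integrating factor exp(theta t): d(exp(theta t) X_t) = sigma exp(theta t) dB_t. Integrating from 0 to t gives X_t = x_0 * exp(-theta t) + sigma * int_0^t exp(-theta (t-s)) dB_s for any initial x_0. The Itô integral has variance (by the Itô isometry) sigma^2 * int_0^t exp(-2 theta (t - s)) ds = sigma^2 * (1 - exp(-2 theta t)) / (2 theta), independent of x_0.
With theta = 7/4, sigma = sqrt(3):
  Var(X_t) = (sqrt(3))^2 * (1 - exp(-2*7/4 t)) / (2 * 7/4) = 6/7 - 6*exp(-7*t/2)/7.
As t -> infinity, exp(-2*7/4 t) -> 0, so the stationary variance is sigma^2 / (2 theta) = 6/7.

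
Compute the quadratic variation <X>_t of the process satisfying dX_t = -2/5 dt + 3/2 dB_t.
<X>_t = 9*t/4

For an Itô process dX_t = a(t) dt + b(t) dB_t, the quadratic variation is <X>_t = int_0^t b(s)^2 ds (the drift term does not contribute). Here b(s) = 3/2, so
  b(s)^2 = 9/4.
Integrating from 0 to t:
  <X>_t = int_0^t (9/4) ds = 9*t/4.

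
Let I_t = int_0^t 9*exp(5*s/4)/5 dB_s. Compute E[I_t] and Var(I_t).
E[I_t] = 0; Var(I_t) = 162*exp(5*t/2)/125 - 162/125

The Itô integral of a deterministic integrand f(s) has mean 0 because each increment f(s) * (B_{s+ds} - B_s) has mean 0. By the Itô isometry:
  Var( int_0^t f(s) dB_s ) = E[ (int_0^t f(s) dB_s)^2 ] = int_0^t f(s)^2 ds.
Here f(s) = 9*exp(5*s/4)/5, so f(s)^2 = 81*exp(5*s/2)/25. Integrate:
  int_0^t (81*exp(5*s/2)/25) ds = 162*exp(5*t/2)/125 - 162/125.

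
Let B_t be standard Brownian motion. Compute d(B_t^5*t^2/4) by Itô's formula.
d(B_t^5*t^2/4) = (B_t^3*t*(B_t^2 + 5*t)/2) dt + (5*B_t^4*t^2/4) dB_t

Itô's formula for f(t, x): d f(t, B_t) = (f_t + (1/2) f_xx) dt + f_x dB_t. Compute partials of f(t, x) = t^2*x^5/4:
  f_t(t,x)  = t*x^5/2
  f_x(t,x)  = 5*t^2*x^4/4
  f_xx(t,x) = 5*t^2*x^3
Assemble drift = f_t + (1/2) f_xx = t*x^3*(5*t + x^2)/2 and diffusion = f_x = 5*t^2*x^4/4. Substituting x = B_t:
  d(B_t^5*t^2/4) = (B_t^3*t*(B_t^2 + 5*t)/2) dt + (5*B_t^4*t^2/4) dB_t.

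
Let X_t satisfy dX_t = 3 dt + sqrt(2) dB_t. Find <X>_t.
<X>_t = 2*t

For an Itô process dX_t = a(t) dt + b(t) dB_t, the quadratic variation is <X>_t = int_0^t b(s)^2 ds (the drift term does not contribute). Here b(s) = sqrt(2), so
  b(s)^2 = 2.
Integrating from 0 to t:
  <X>_t = int_0^t (2) ds = 2*t.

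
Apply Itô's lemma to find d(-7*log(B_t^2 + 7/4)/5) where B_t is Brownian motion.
d(-7*log(B_t^2 + 7/4)/5) = (28*(4*B_t^2 - 7)/(5*(4*B_t^2 + 7)^2)) dt + (-56*B_t/(20*B_t^2 + 35)) dB_t

Itô's formula for f(B_t) gives d f(B_t) = f'(B_t) dB_t + (1/2) f''(B_t) dt. Compute derivatives of f(x) = -7*log(x^2 + 7/4)/5:
  f'(x)  = -56*x/(20*x^2 + 35)
  f''(x) = 56*(4*x^2 - 7)/(5*(4*x^2 + 7)^2)
Substitute x = B_t and multiply the f'' term by 1/2:
  drift     = (1/2) * (56*(4*x^2 - 7)/(5*(4*x^2 + 7)^2)) evaluated at B_t = 28*(4*B_t^2 - 7)/(5*(4*B_t^2 + 7)^2)
  diffusion = (-56*x/(20*x^2 + 35)) evaluated at B_t = -56*B_t/(20*B_t^2 + 35)
Therefore d(-7*log(B_t^2 + 7/4)/5) = (28*(4*B_t^2 - 7)/(5*(4*B_t^2 + 7)^2)) dt + (-56*B_t/(20*B_t^2 + 35)) dB_t.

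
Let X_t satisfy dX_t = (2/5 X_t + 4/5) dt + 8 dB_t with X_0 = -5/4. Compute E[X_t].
E[X_t] = 3*exp(2*t/5)/4 - 2

Taking expectations and using E[dB_t] = 0, the mean m(t) = E[X_t] satisfies the ODE m'(t) = a m(t) + b with m(0) = x_0. With a = 2/5, b = 4/5, x_0 = -5/4, the solution is
  m(t) = x_0 * exp(a t) + (b/a) * (exp(a t) - 1)
       = (-5/4) * exp((2/5) t) + ((4/5)/(2/5)) * (exp((2/5) t) - 1)
       = 3*exp(2*t/5)/4 - 2.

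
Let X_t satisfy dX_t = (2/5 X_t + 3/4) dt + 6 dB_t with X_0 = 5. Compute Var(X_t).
Var(X_t) = 45*exp(4*t/5) - 45

The variance V(t) = Var(X_t) satisfies V'(t) = 2 a V(t) + c^2 with V(0) = 0 (drift coefficient is linear in X, diffusion is constant). With a = 2/5, c = 6, the solution is
  V(t) = (c^2 / (2 a)) * (exp(2 a t) - 1)
       = (6^2 / (2*(2/5))) * (exp((4/5) t) - 1)
       = 45*exp(4*t/5) - 45.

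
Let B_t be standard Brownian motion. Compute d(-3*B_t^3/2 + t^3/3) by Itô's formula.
d(-3*B_t^3/2 + t^3/3) = (-9*B_t/2 + t^2) dt + (-9*B_t^2/2) dB_t

Itô's formula for f(t, x): d f(t, B_t) = (f_t + (1/2) f_xx) dt + f_x dB_t. Compute partials of f(t, x) = t^3/3 - 3*x^3/2:
  f_t(t,x)  = t^2
  f_x(t,x)  = -9*x^2/2
  f_xx(t,x) = -9*x
Assemble drift = f_t + (1/2) f_xx = t^2 - 9*x/2 and diffusion = f_x = -9*x^2/2. Substituting x = B_t:
  d(-3*B_t^3/2 + t^3/3) = (-9*B_t/2 + t^2) dt + (-9*B_t^2/2) dB_t.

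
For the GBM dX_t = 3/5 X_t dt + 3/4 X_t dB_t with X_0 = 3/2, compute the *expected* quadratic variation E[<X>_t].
E[<X>_t] = 135*exp(141*t/80)/188 - 135/188

<X>_t = int_0^t ((3/4) * X_s)^2 ds. Taking expectation inside the integral: E[<X>_t] = (3/4)^2 * int_0^t E[X_s^2] ds. For GBM, E[X_s^2] = x_0^2 * exp((2 mu + sigma^2) s). Integrating:
  E[<X>_t] = (3/4)^2 * (3/2)^2 * (exp((2*(3/5) + (3/4)^2) t) - 1) / (2*(3/5) + (3/4)^2)
           = (3/4)^2 * (3/2)^2 * (exp((141/80) t) - 1) / (141/80) = 135*exp(141*t/80)/188 - 135/188.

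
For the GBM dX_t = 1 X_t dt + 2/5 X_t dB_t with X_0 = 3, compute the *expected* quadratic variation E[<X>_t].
E[<X>_t] = 2*exp(54*t/25)/3 - 2/3

<X>_t = int_0^t ((2/5) * X_s)^2 ds. Taking expectation inside the integral: E[<X>_t] = (2/5)^2 * int_0^t E[X_s^2] ds. For GBM, E[X_s^2] = x_0^2 * exp((2 mu + sigma^2) s). Integrating:
  E[<X>_t] = (2/5)^2 * 3^2 * (exp((2*1 + (2/5)^2) t) - 1) / (2*1 + (2/5)^2)
           = (2/5)^2 * 3^2 * (exp((54/25) t) - 1) / (54/25) = 2*exp(54*t/25)/3 - 2/3.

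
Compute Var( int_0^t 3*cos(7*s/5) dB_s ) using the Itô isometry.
Var = 9*t/2 + 45*sin(14*t/5)/28

The Itô integral of a deterministic integrand f(s) has mean 0 because each increment f(s) * (B_{s+ds} - B_s) has mean 0. By the Itô isometry:
  Var( int_0^t f(s) dB_s ) = E[ (int_0^t f(s) dB_s)^2 ] = int_0^t f(s)^2 ds.
Here f(s) = 3*cos(7*s/5), so f(s)^2 = 9*cos(7*s/5)^2. Integrate:
  int_0^t (9*cos(7*s/5)^2) ds = 9*t/2 + 45*sin(14*t/5)/28.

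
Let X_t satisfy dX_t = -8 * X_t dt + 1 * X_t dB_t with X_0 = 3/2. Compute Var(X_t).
Var(X_t) = (9*exp(t) - 9)*exp(-16*t)/4

For GBM dX = mu X dt + sigma X dB with X_0 = x_0, apply Itô to Y = log X: dY = (mu - sigma^2/2) dt + sigma dB, so Y_t = log(x_0) + (mu - sigma^2/2) t + sigma B_t and hence X_t = x_0 * exp((mu - sigma^2/2) t + sigma B_t).
With mu = -8, sigma = 1, x_0 = 3/2, this gives:
  X_t = 3/2 * exp((-17/2) * t + (1) * B_t).
Since sigma*B_t ~ Normal(0, sigma^2 t), E[exp(sigma*B_t)] = exp(sigma^2 t / 2); so E[X_t] = x_0 * exp((mu - sigma^2/2) t) * exp(sigma^2 t / 2) = x_0 * exp(mu t) = 3*exp(-8*t)/2.
Var(X_t) = E[X_t^2] - (E[X_t])^2 = x_0^2 * exp(2 mu t) * (exp(sigma^2 t) - 1) = (9*exp(t) - 9)*exp(-16*t)/4.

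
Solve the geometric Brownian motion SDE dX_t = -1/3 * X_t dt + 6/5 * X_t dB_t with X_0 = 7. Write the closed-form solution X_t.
X_t = 7 * exp((-79/75) * t + (6/5) * B_t)

For GBM dX = mu X dt + sigma X dB with X_0 = x_0, apply Itô to Y = log X: dY = (mu - sigma^2/2) dt + sigma dB, so Y_t = log(x_0) + (mu - sigma^2/2) t + sigma B_t and hence X_t = x_0 * exp((mu - sigma^2/2) t + sigma B_t).
With mu = -1/3, sigma = 6/5, x_0 = 7, this gives:
  X_t = 7 * exp((-79/75) * t + (6/5) * B_t).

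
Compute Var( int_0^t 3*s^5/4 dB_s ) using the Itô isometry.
Var = 9*t^11/176

The Itô integral of a deterministic integrand f(s) has mean 0 because each increment f(s) * (B_{s+ds} - B_s) has mean 0. By the Itô isometry:
  Var( int_0^t f(s) dB_s ) = E[ (int_0^t f(s) dB_s)^2 ] = int_0^t f(s)^2 ds.
Here f(s) = 3*s^5/4, so f(s)^2 = 9*s^10/16. Integrate:
  int_0^t (9*s^10/16) ds = 9*t^11/176.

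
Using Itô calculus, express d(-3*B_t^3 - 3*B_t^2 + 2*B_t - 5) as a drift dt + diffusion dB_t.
d(-3*B_t^3 - 3*B_t^2 + 2*B_t - 5) = (-9*B_t - 3) dt + (-9*B_t^2 - 6*B_t + 2) dB_t

Itô's formula for f(B_t) gives d f(B_t) = f'(B_t) dB_t + (1/2) f''(B_t) dt. Compute derivatives of f(x) = -3*x^3 - 3*x^2 + 2*x - 5:
  f'(x)  = -9*x^2 - 6*x + 2
  f''(x) = -18*x - 6
Substitute x = B_t and multiply the f'' term by 1/2:
  drift     = (1/2) * (-18*x - 6) evaluated at B_t = -9*B_t - 3
  diffusion = (-9*x^2 - 6*x + 2) evaluated at B_t = -9*B_t^2 - 6*B_t + 2
Therefore d(-3*B_t^3 - 3*B_t^2 + 2*B_t - 5) = (-9*B_t - 3) dt + (-9*B_t^2 - 6*B_t + 2) dB_t.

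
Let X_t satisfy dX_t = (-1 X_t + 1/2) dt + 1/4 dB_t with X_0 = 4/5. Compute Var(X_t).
Var(X_t) = 1/32 - exp(-2*t)/32

The variance V(t) = Var(X_t) satisfies V'(t) = 2 a V(t) + c^2 with V(0) = 0 (drift coefficient is linear in X, diffusion is constant). With a = -1, c = 1/4, the solution is
  V(t) = (c^2 / (2 a)) * (exp(2 a t) - 1)
       = ((1/4)^2 / (2*(-1))) * (exp((-2) t) - 1)
       = 1/32 - exp(-2*t)/32.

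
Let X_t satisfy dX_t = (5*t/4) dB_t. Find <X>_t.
<X>_t = 25*t^3/48

For an Itô process dX_t = a(t) dt + b(t) dB_t, the quadratic variation is <X>_t = int_0^t b(s)^2 ds (the drift term does not contribute). Here b(s) = 5*s/4, so
  b(s)^2 = 25*s^2/16.
Integrating from 0 to t:
  <X>_t = int_0^t (25*s^2/16) ds = 25*t^3/48.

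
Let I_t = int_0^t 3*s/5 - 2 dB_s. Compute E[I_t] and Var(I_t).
E[I_t] = 0; Var(I_t) = t*(3*t^2 - 30*t + 100)/25

The Itô integral of a deterministic integrand f(s) has mean 0 because each increment f(s) * (B_{s+ds} - B_s) has mean 0. By the Itô isometry:
  Var( int_0^t f(s) dB_s ) = E[ (int_0^t f(s) dB_s)^2 ] = int_0^t f(s)^2 ds.
Here f(s) = 3*s/5 - 2, so f(s)^2 = (3*s - 10)^2/25. Integrate:
  int_0^t ((3*s - 10)^2/25) ds = t*(3*t^2 - 30*t + 100)/25.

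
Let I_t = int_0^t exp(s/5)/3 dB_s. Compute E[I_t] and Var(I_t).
E[I_t] = 0; Var(I_t) = 5*exp(2*t/5)/18 - 5/18

The Itô integral of a deterministic integrand f(s) has mean 0 because each increment f(s) * (B_{s+ds} - B_s) has mean 0. By the Itô isometry:
  Var( int_0^t f(s) dB_s ) = E[ (int_0^t f(s) dB_s)^2 ] = int_0^t f(s)^2 ds.
Here f(s) = exp(s/5)/3, so f(s)^2 = exp(2*s/5)/9. Integrate:
  int_0^t (exp(2*s/5)/9) ds = 5*exp(2*t/5)/18 - 5/18.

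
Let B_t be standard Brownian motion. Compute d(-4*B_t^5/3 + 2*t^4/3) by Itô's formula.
d(-4*B_t^5/3 + 2*t^4/3) = (-40*B_t^3/3 + 8*t^3/3) dt + (-20*B_t^4/3) dB_t

Itô's formula for f(t, x): d f(t, B_t) = (f_t + (1/2) f_xx) dt + f_x dB_t. Compute partials of f(t, x) = 2*t^4/3 - 4*x^5/3:
  f_t(t,x)  = 8*t^3/3
  f_x(t,x)  = -20*x^4/3
  f_xx(t,x) = -80*x^3/3
Assemble drift = f_t + (1/2) f_xx = 8*t^3/3 - 40*x^3/3 and diffusion = f_x = -20*x^4/3. Substituting x = B_t:
  d(-4*B_t^5/3 + 2*t^4/3) = (-40*B_t^3/3 + 8*t^3/3) dt + (-20*B_t^4/3) dB_t.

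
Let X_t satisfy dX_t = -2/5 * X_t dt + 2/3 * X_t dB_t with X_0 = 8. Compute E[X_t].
E[X_t] = 8*exp(-2*t/5)

For GBM dX = mu X dt + sigma X dB with X_0 = x_0, apply Itô to Y = log X: dY = (mu - sigma^2/2) dt + sigma dB, so Y_t = log(x_0) + (mu - sigma^2/2) t + sigma B_t and hence X_t = x_0 * exp((mu - sigma^2/2) t + sigma B_t).
With mu = -2/5, sigma = 2/3, x_0 = 8, this gives:
  X_t = 8 * exp((-28/45) * t + (2/3) * B_t).
Since sigma*B_t ~ Normal(0, sigma^2 t), E[exp(sigma*B_t)] = exp(sigma^2 t / 2); so E[X_t] = x_0 * exp((mu - sigma^2/2) t) * exp(sigma^2 t / 2) = x_0 * exp(mu t) = 8*exp(-2*t/5).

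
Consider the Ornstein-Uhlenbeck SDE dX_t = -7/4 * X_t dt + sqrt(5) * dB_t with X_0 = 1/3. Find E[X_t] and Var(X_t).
E[X_t] = exp(-7*t/4)/3; Var(X_t) = 10/7 - 10*exp(-7*t/2)/7

The OU SDE dX = -theta X dt + sigma dB admits the integrating factor exp(theta t): d(exp(theta t) X_t) = sigma exp(theta t) dB_t. Integrating from 0 to t:
  X_t = x_0 * exp(-theta t) + sigma * int_0^t exp(-theta (t-s)) dB_s.
The Itô integral has mean 0 and (by the Itô isometry) variance sigma^2 * int_0^t exp(-2 theta (t - s)) ds = sigma^2 * (1 - exp(-2 theta t)) / (2 theta).
With theta = 7/4, sigma = sqrt(5), x_0 = 1/3:
  E[X_t] = 1/3 * exp(-7/4 t) = exp(-7*t/4)/3
  Var(X_t) = (sqrt(5))^2 * (1 - exp(-2*7/4 t)) / (2 * 7/4) = 10/7 - 10*exp(-7*t/2)/7.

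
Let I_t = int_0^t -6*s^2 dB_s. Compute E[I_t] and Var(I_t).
E[I_t] = 0; Var(I_t) = 36*t^5/5

The Itô integral of a deterministic integrand f(s) has mean 0 because each increment f(s) * (B_{s+ds} - B_s) has mean 0. By the Itô isometry:
  Var( int_0^t f(s) dB_s ) = E[ (int_0^t f(s) dB_s)^2 ] = int_0^t f(s)^2 ds.
Here f(s) = -6*s^2, so f(s)^2 = 36*s^4. Integrate:
  int_0^t (36*s^4) ds = 36*t^5/5.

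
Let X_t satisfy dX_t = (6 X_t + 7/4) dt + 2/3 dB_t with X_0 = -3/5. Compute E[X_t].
E[X_t] = -37*exp(6*t)/120 - 7/24

Taking expectations and using E[dB_t] = 0, the mean m(t) = E[X_t] satisfies the ODE m'(t) = a m(t) + b with m(0) = x_0. With a = 6, b = 7/4, x_0 = -3/5, the solution is
  m(t) = x_0 * exp(a t) + (b/a) * (exp(a t) - 1)
       = (-3/5) * exp(6 t) + ((7/4)/6) * (exp(6 t) - 1)
       = -37*exp(6*t)/120 - 7/24.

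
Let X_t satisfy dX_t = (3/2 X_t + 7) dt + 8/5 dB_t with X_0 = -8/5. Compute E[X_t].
E[X_t] = 46*exp(3*t/2)/15 - 14/3

Taking expectations and using E[dB_t] = 0, the mean m(t) = E[X_t] satisfies the ODE m'(t) = a m(t) + b with m(0) = x_0. With a = 3/2, b = 7, x_0 = -8/5, the solution is
  m(t) = x_0 * exp(a t) + (b/a) * (exp(a t) - 1)
       = (-8/5) * exp((3/2) t) + (7/(3/2)) * (exp((3/2) t) - 1)
       = 46*exp(3*t/2)/15 - 14/3.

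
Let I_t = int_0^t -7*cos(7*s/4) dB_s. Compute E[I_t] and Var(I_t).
E[I_t] = 0; Var(I_t) = 49*t/2 + 7*sin(7*t/2)

The Itô integral of a deterministic integrand f(s) has mean 0 because each increment f(s) * (B_{s+ds} - B_s) has mean 0. By the Itô isometry:
  Var( int_0^t f(s) dB_s ) = E[ (int_0^t f(s) dB_s)^2 ] = int_0^t f(s)^2 ds.
Here f(s) = -7*cos(7*s/4), so f(s)^2 = 49*cos(7*s/4)^2. Integrate:
  int_0^t (49*cos(7*s/4)^2) ds = 49*t/2 + 7*sin(7*t/2).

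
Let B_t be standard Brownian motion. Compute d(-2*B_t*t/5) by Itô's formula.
d(-2*B_t*t/5) = (-2*B_t/5) dt + (-2*t/5) dB_t

Itô's formula for f(t, x): d f(t, B_t) = (f_t + (1/2) f_xx) dt + f_x dB_t. Compute partials of f(t, x) = -2*t*x/5:
  f_t(t,x)  = -2*x/5
  f_x(t,x)  = -2*t/5
  f_xx(t,x) = 0
Assemble drift = f_t + (1/2) f_xx = -2*x/5 and diffusion = f_x = -2*t/5. Substituting x = B_t:
  d(-2*B_t*t/5) = (-2*B_t/5) dt + (-2*t/5) dB_t.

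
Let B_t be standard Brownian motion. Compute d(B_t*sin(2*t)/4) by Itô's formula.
d(B_t*sin(2*t)/4) = (B_t*cos(2*t)/2) dt + (sin(2*t)/4) dB_t

Itô's formula for f(t, x): d f(t, B_t) = (f_t + (1/2) f_xx) dt + f_x dB_t. Compute partials of f(t, x) = x*sin(2*t)/4:
  f_t(t,x)  = x*cos(2*t)/2
  f_x(t,x)  = sin(2*t)/4
  f_xx(t,x) = 0
Assemble drift = f_t + (1/2) f_xx = x*cos(2*t)/2 and diffusion = f_x = sin(2*t)/4. Substituting x = B_t:
  d(B_t*sin(2*t)/4) = (B_t*cos(2*t)/2) dt + (sin(2*t)/4) dB_t.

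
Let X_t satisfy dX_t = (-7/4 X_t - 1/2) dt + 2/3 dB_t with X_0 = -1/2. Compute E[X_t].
E[X_t] = -2/7 - 3*exp(-7*t/4)/14

Taking expectations and using E[dB_t] = 0, the mean m(t) = E[X_t] satisfies the ODE m'(t) = a m(t) + b with m(0) = x_0. With a = -7/4, b = -1/2, x_0 = -1/2, the solution is
  m(t) = x_0 * exp(a t) + (b/a) * (exp(a t) - 1)
       = (-1/2) * exp((-7/4) t) + ((-1/2)/(-7/4)) * (exp((-7/4) t) - 1)
       = -2/7 - 3*exp(-7*t/4)/14.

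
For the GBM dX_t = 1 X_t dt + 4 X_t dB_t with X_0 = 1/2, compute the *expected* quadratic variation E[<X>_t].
E[<X>_t] = 2*exp(18*t)/9 - 2/9

<X>_t = int_0^t (4 * X_s)^2 ds. Taking expectation inside the integral: E[<X>_t] = 4^2 * int_0^t E[X_s^2] ds. For GBM, E[X_s^2] = x_0^2 * exp((2 mu + sigma^2) s). Integrating:
  E[<X>_t] = 4^2 * (1/2)^2 * (exp((2*1 + 4^2) t) - 1) / (2*1 + 4^2)
           = 4^2 * (1/2)^2 * (exp(18 t) - 1) / 18 = 2*exp(18*t)/9 - 2/9.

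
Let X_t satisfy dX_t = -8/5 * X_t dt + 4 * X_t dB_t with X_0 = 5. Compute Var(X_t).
Var(X_t) = (25*exp(16*t) - 25)*exp(-16*t/5)

For GBM dX = mu X dt + sigma X dB with X_0 = x_0, apply Itô to Y = log X: dY = (mu - sigma^2/2) dt + sigma dB, so Y_t = log(x_0) + (mu - sigma^2/2) t + sigma B_t and hence X_t = x_0 * exp((mu - sigma^2/2) t + sigma B_t).
With mu = -8/5, sigma = 4, x_0 = 5, this gives:
  X_t = 5 * exp((-48/5) * t + (4) * B_t).
Since sigma*B_t ~ Normal(0, sigma^2 t), E[exp(sigma*B_t)] = exp(sigma^2 t / 2); so E[X_t] = x_0 * exp((mu - sigma^2/2) t) * exp(sigma^2 t / 2) = x_0 * exp(mu t) = 5*exp(-8*t/5).
Var(X_t) = E[X_t^2] - (E[X_t])^2 = x_0^2 * exp(2 mu t) * (exp(sigma^2 t) - 1) = (25*exp(16*t) - 25)*exp(-16*t/5).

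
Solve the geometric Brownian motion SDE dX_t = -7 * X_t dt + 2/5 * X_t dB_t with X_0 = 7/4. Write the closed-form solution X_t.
X_t = 7/4 * exp((-177/25) * t + (2/5) * B_t)

For GBM dX = mu X dt + sigma X dB with X_0 = x_0, apply Itô to Y = log X: dY = (mu - sigma^2/2) dt + sigma dB, so Y_t = log(x_0) + (mu - sigma^2/2) t + sigma B_t and hence X_t = x_0 * exp((mu - sigma^2/2) t + sigma B_t).
With mu = -7, sigma = 2/5, x_0 = 7/4, this gives:
  X_t = 7/4 * exp((-177/25) * t + (2/5) * B_t).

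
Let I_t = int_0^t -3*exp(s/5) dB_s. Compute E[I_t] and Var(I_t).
E[I_t] = 0; Var(I_t) = 45*exp(2*t/5)/2 - 45/2

The Itô integral of a deterministic integrand f(s) has mean 0 because each increment f(s) * (B_{s+ds} - B_s) has mean 0. By the Itô isometry:
  Var( int_0^t f(s) dB_s ) = E[ (int_0^t f(s) dB_s)^2 ] = int_0^t f(s)^2 ds.
Here f(s) = -3*exp(s/5), so f(s)^2 = 9*exp(2*s/5). Integrate:
  int_0^t (9*exp(2*s/5)) ds = 45*exp(2*t/5)/2 - 45/2.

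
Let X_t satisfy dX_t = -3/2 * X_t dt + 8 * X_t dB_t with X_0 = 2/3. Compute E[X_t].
E[X_t] = 2*exp(-3*t/2)/3

For GBM dX = mu X dt + sigma X dB with X_0 = x_0, apply Itô to Y = log X: dY = (mu - sigma^2/2) dt + sigma dB, so Y_t = log(x_0) + (mu - sigma^2/2) t + sigma B_t and hence X_t = x_0 * exp((mu - sigma^2/2) t + sigma B_t).
With mu = -3/2, sigma = 8, x_0 = 2/3, this gives:
  X_t = 2/3 * exp((-67/2) * t + (8) * B_t).
Since sigma*B_t ~ Normal(0, sigma^2 t), E[exp(sigma*B_t)] = exp(sigma^2 t / 2); so E[X_t] = x_0 * exp((mu - sigma^2/2) t) * exp(sigma^2 t / 2) = x_0 * exp(mu t) = 2*exp(-3*t/2)/3.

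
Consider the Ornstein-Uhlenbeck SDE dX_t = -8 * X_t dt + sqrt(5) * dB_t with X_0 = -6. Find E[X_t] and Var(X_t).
E[X_t] = -6*exp(-8*t); Var(X_t) = 5/16 - 5*exp(-16*t)/16

The OU SDE dX = -theta X dt + sigma dB admits the integrating factor exp(theta t): d(exp(theta t) X_t) = sigma exp(theta t) dB_t. Integrating from 0 to t:
  X_t = x_0 * exp(-theta t) + sigma * int_0^t exp(-theta (t-s)) dB_s.
The Itô integral has mean 0 and (by the Itô isometry) variance sigma^2 * int_0^t exp(-2 theta (t - s)) ds = sigma^2 * (1 - exp(-2 theta t)) / (2 theta).
With theta = 8, sigma = sqrt(5), x_0 = -6:
  E[X_t] = -6 * exp(-8 t) = -6*exp(-8*t)
  Var(X_t) = (sqrt(5))^2 * (1 - exp(-2*8 t)) / (2 * 8) = 5/16 - 5*exp(-16*t)/16.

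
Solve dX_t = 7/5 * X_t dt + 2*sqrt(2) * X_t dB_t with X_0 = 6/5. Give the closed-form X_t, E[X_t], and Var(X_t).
X_t = 6/5 * exp((-13/5) t + (2*sqrt(2)) B_t); E[X_t] = 6*exp(7*t/5)/5; Var(X_t) = 36*(exp(8*t) - 1)*exp(14*t/5)/25

For GBM dX = mu X dt + sigma X dB with X_0 = x_0, apply Itô to Y = log X: dY = (mu - sigma^2/2) dt + sigma dB, so Y_t = log(x_0) + (mu - sigma^2/2) t + sigma B_t and hence X_t = x_0 * exp((mu - sigma^2/2) t + sigma B_t).
With mu = 7/5, sigma = 2*sqrt(2), x_0 = 6/5, this gives:
  X_t = 6/5 * exp((-13/5) * t + (2*sqrt(2)) * B_t).
Since sigma*B_t ~ Normal(0, sigma^2 t), E[exp(sigma*B_t)] = exp(sigma^2 t / 2); so E[X_t] = x_0 * exp((mu - sigma^2/2) t) * exp(sigma^2 t / 2) = x_0 * exp(mu t) = 6*exp(7*t/5)/5.
Var(X_t) = E[X_t^2] - (E[X_t])^2 = x_0^2 * exp(2 mu t) * (exp(sigma^2 t) - 1) = 36*(exp(8*t) - 1)*exp(14*t/5)/25.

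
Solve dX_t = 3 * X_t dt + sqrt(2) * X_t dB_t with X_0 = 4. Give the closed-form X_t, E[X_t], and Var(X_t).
X_t = 4 * exp((2) t + (sqrt(2)) B_t); E[X_t] = 4*exp(3*t); Var(X_t) = 16*(exp(2*t) - 1)*exp(6*t)

For GBM dX = mu X dt + sigma X dB with X_0 = x_0, apply Itô to Y = log X: dY = (mu - sigma^2/2) dt + sigma dB, so Y_t = log(x_0) + (mu - sigma^2/2) t + sigma B_t and hence X_t = x_0 * exp((mu - sigma^2/2) t + sigma B_t).
With mu = 3, sigma = sqrt(2), x_0 = 4, this gives:
  X_t = 4 * exp((2) * t + (sqrt(2)) * B_t).
Since sigma*B_t ~ Normal(0, sigma^2 t), E[exp(sigma*B_t)] = exp(sigma^2 t / 2); so E[X_t] = x_0 * exp((mu - sigma^2/2) t) * exp(sigma^2 t / 2) = x_0 * exp(mu t) = 4*exp(3*t).
Var(X_t) = E[X_t^2] - (E[X_t])^2 = x_0^2 * exp(2 mu t) * (exp(sigma^2 t) - 1) = 16*(exp(2*t) - 1)*exp(6*t).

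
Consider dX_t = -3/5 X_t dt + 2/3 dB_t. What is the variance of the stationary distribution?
lim Var(X_t) = 10/27

The OU SDE dX = -theta X dt + sigma dB admits the integrating factor exp(theta t): d(exp(theta t) X_t) = sigma exp(theta t) dB_t. Integrating from 0 to t gives X_t = x_0 * exp(-theta t) + sigma * int_0^t exp(-theta (t-s)) dB_s for any initial x_0. The Itô integral has variance (by the Itô isometry) sigma^2 * int_0^t exp(-2 theta (t - s)) ds = sigma^2 * (1 - exp(-2 theta t)) / (2 theta), independent of x_0.
With theta = 3/5, sigma = 2/3:
  Var(X_t) = (2/3)^2 * (1 - exp(-2*3/5 t)) / (2 * 3/5) = 10/27 - 10*exp(-6*t/5)/27.
As t -> infinity, exp(-2*3/5 t) -> 0, so the stationary variance is sigma^2 / (2 theta) = 10/27.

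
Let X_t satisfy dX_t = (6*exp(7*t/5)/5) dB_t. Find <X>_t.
<X>_t = 18*exp(14*t/5)/35 - 18/35

For an Itô process dX_t = a(t) dt + b(t) dB_t, the quadratic variation is <X>_t = int_0^t b(s)^2 ds (the drift term does not contribute). Here b(s) = 6*exp(7*s/5)/5, so
  b(s)^2 = 36*exp(14*s/5)/25.
Integrating from 0 to t:
  <X>_t = int_0^t (36*exp(14*s/5)/25) ds = 18*exp(14*t/5)/35 - 18/35.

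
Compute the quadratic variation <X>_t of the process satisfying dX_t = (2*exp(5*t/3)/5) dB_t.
<X>_t = 6*exp(10*t/3)/125 - 6/125

For an Itô process dX_t = a(t) dt + b(t) dB_t, the quadratic variation is <X>_t = int_0^t b(s)^2 ds (the drift term does not contribute). Here b(s) = 2*exp(5*s/3)/5, so
  b(s)^2 = 4*exp(10*s/3)/25.
Integrating from 0 to t:
  <X>_t = int_0^t (4*exp(10*s/3)/25) ds = 6*exp(10*t/3)/125 - 6/125.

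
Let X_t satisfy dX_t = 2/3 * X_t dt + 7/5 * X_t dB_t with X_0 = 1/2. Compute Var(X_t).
Var(X_t) = (exp(49*t/25) - 1)*exp(4*t/3)/4

For GBM dX = mu X dt + sigma X dB with X_0 = x_0, apply Itô to Y = log X: dY = (mu - sigma^2/2) dt + sigma dB, so Y_t = log(x_0) + (mu - sigma^2/2) t + sigma B_t and hence X_t = x_0 * exp((mu - sigma^2/2) t + sigma B_t).
With mu = 2/3, sigma = 7/5, x_0 = 1/2, this gives:
  X_t = 1/2 * exp((-47/150) * t + (7/5) * B_t).
Since sigma*B_t ~ Normal(0, sigma^2 t), E[exp(sigma*B_t)] = exp(sigma^2 t / 2); so E[X_t] = x_0 * exp((mu - sigma^2/2) t) * exp(sigma^2 t / 2) = x_0 * exp(mu t) = exp(2*t/3)/2.
Var(X_t) = E[X_t^2] - (E[X_t])^2 = x_0^2 * exp(2 mu t) * (exp(sigma^2 t) - 1) = (exp(49*t/25) - 1)*exp(4*t/3)/4.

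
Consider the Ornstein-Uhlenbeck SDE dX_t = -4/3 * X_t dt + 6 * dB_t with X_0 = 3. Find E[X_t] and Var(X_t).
E[X_t] = 3*exp(-4*t/3); Var(X_t) = 27/2 - 27*exp(-8*t/3)/2

The OU SDE dX = -theta X dt + sigma dB admits the integrating factor exp(theta t): d(exp(theta t) X_t) = sigma exp(theta t) dB_t. Integrating from 0 to t:
  X_t = x_0 * exp(-theta t) + sigma * int_0^t exp(-theta (t-s)) dB_s.
The Itô integral has mean 0 and (by the Itô isometry) variance sigma^2 * int_0^t exp(-2 theta (t - s)) ds = sigma^2 * (1 - exp(-2 theta t)) / (2 theta).
With theta = 4/3, sigma = 6, x_0 = 3:
  E[X_t] = 3 * exp(-4/3 t) = 3*exp(-4*t/3)
  Var(X_t) = (6)^2 * (1 - exp(-2*4/3 t)) / (2 * 4/3) = 27/2 - 27*exp(-8*t/3)/2.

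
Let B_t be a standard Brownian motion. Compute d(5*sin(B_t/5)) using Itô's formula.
d(5*sin(B_t/5)) = (-sin(B_t/5)/10) dt + (cos(B_t/5)) dB_t

Itô's formula for f(B_t) gives d f(B_t) = f'(B_t) dB_t + (1/2) f''(B_t) dt. Compute derivatives of f(x) = 5*sin(x/5):
  f'(x)  = cos(x/5)
  f''(x) = -sin(x/5)/5
Substitute x = B_t and multiply the f'' term by 1/2:
  drift     = (1/2) * (-sin(x/5)/5) evaluated at B_t = -sin(B_t/5)/10
  diffusion = (cos(x/5)) evaluated at B_t = cos(B_t/5)
Therefore d(5*sin(B_t/5)) = (-sin(B_t/5)/10) dt + (cos(B_t/5)) dB_t.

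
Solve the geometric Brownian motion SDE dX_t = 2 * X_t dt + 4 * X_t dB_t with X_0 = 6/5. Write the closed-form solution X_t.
X_t = 6/5 * exp((-6) * t + (4) * B_t)

For GBM dX = mu X dt + sigma X dB with X_0 = x_0, apply Itô to Y = log X: dY = (mu - sigma^2/2) dt + sigma dB, so Y_t = log(x_0) + (mu - sigma^2/2) t + sigma B_t and hence X_t = x_0 * exp((mu - sigma^2/2) t + sigma B_t).
With mu = 2, sigma = 4, x_0 = 6/5, this gives:
  X_t = 6/5 * exp((-6) * t + (4) * B_t).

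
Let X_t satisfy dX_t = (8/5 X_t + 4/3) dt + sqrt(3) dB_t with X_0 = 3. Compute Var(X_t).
Var(X_t) = 15*exp(16*t/5)/16 - 15/16

The variance V(t) = Var(X_t) satisfies V'(t) = 2 a V(t) + c^2 with V(0) = 0 (drift coefficient is linear in X, diffusion is constant). With a = 8/5, c = sqrt(3), the solution is
  V(t) = (c^2 / (2 a)) * (exp(2 a t) - 1)
       = (sqrt(3)^2 / (2*(8/5))) * (exp((16/5) t) - 1)
       = 15*exp(16*t/5)/16 - 15/16.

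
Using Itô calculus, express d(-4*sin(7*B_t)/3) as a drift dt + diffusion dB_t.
d(-4*sin(7*B_t)/3) = (98*sin(7*B_t)/3) dt + (-28*cos(7*B_t)/3) dB_t

Itô's formula for f(B_t) gives d f(B_t) = f'(B_t) dB_t + (1/2) f''(B_t) dt. Compute derivatives of f(x) = -4*sin(7*x)/3:
  f'(x)  = -28*cos(7*x)/3
  f''(x) = 196*sin(7*x)/3
Substitute x = B_t and multiply the f'' term by 1/2:
  drift     = (1/2) * (196*sin(7*x)/3) evaluated at B_t = 98*sin(7*B_t)/3
  diffusion = (-28*cos(7*x)/3) evaluated at B_t = -28*cos(7*B_t)/3
Therefore d(-4*sin(7*B_t)/3) = (98*sin(7*B_t)/3) dt + (-28*cos(7*B_t)/3) dB_t.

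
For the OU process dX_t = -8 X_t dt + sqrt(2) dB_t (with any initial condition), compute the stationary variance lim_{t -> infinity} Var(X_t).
lim Var(X_t) = 1/8

The OU SDE dX = -theta X dt + sigma dB admits the integrating factor exp(theta t): d(exp(theta t) X_t) = sigma exp(theta t) dB_t. Integrating from 0 to t gives X_t = x_0 * exp(-theta t) + sigma * int_0^t exp(-theta (t-s)) dB_s for any initial x_0. The Itô integral has variance (by the Itô isometry) sigma^2 * int_0^t exp(-2 theta (t - s)) ds = sigma^2 * (1 - exp(-2 theta t)) / (2 theta), independent of x_0.
With theta = 8, sigma = sqrt(2):
  Var(X_t) = (sqrt(2))^2 * (1 - exp(-2*8 t)) / (2 * 8) = 1/8 - exp(-16*t)/8.
As t -> infinity, exp(-2*8 t) -> 0, so the stationary variance is sigma^2 / (2 theta) = 1/8.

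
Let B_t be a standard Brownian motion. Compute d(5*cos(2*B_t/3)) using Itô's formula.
d(5*cos(2*B_t/3)) = (-10*cos(2*B_t/3)/9) dt + (-10*sin(2*B_t/3)/3) dB_t

Itô's formula for f(B_t) gives d f(B_t) = f'(B_t) dB_t + (1/2) f''(B_t) dt. Compute derivatives of f(x) = 5*cos(2*x/3):
  f'(x)  = -10*sin(2*x/3)/3
  f''(x) = -20*cos(2*x/3)/9
Substitute x = B_t and multiply the f'' term by 1/2:
  drift     = (1/2) * (-20*cos(2*x/3)/9) evaluated at B_t = -10*cos(2*B_t/3)/9
  diffusion = (-10*sin(2*x/3)/3) evaluated at B_t = -10*sin(2*B_t/3)/3
Therefore d(5*cos(2*B_t/3)) = (-10*cos(2*B_t/3)/9) dt + (-10*sin(2*B_t/3)/3) dB_t.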